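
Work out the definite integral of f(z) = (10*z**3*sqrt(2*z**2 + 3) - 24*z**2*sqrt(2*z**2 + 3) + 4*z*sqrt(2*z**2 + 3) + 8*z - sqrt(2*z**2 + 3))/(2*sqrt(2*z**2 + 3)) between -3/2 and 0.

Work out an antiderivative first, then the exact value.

Antiderivative: F(z) = (5*z**4 - 16*z**3 + 4*z**2 - 2*z + 8*sqrt(2*z**2 + 3) + 5)/4; value = -1461/64 - sqrt(30) + 2*sqrt(3)

Recover f(z) by differentiating a candidate F(z); any mismatch rules it out.
F(z) = (5*z**4 - 16*z**3 + 4*z**2 - 2*z + 8*sqrt(2*z**2 + 3) + 5)/4 is an antiderivative of f.
Check: d/dz[(5*z**4 - 16*z**3 + 4*z**2 - 2*z + 8*sqrt(2*z**2 + 3) + 5)/4] = (10*z**3*sqrt(2*z**2 + 3) - 24*z**2*sqrt(2*z**2 + 3) + 4*z*sqrt(2*z**2 + 3) + 8*z - sqrt(2*z**2 + 3))/(2*sqrt(2*z**2 + 3)) = f(z).
F(0) = 5/4 + 2*sqrt(3); F(-3/2) = sqrt(30) + 1541/64.
Integral = F(0) - F(-3/2) = -1461/64 - sqrt(30) + 2*sqrt(3).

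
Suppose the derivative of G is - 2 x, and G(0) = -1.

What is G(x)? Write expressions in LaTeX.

A candidate passes only if d/dx[G] lands on the given G'(x) exactly.
A general antiderivative is - x^{2} + C.
The condition gives C = -1 - (0) = -1.
So G(x) = - x^{2} - 1.
Check: d/dx[- x^{2} - 1] = - 2 x = G'(x).

G(x) = - x^{2} - 1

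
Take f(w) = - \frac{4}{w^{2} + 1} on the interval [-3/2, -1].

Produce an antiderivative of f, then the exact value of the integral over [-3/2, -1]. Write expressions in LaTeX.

A first test for any F(w): its w-derivative must equal f(w) identically.
F(w) = - 4 \operatorname{atan}{\left(w \right)} is an antiderivative of f.
Check: d/dw[- 4 \operatorname{atan}{\left(w \right)}] = - \frac{4}{w^{2} + 1} = f(w).
F(-1) = \pi; F(-3/2) = 4 \operatorname{atan}{\left(\frac{3}{2} \right)}.
Integral = F(-1) - F(-3/2) = \pi - 4 \operatorname{atan}{\left(\frac{3}{2} \right)}.

Antiderivative: F(w) = - 4 \operatorname{atan}{\left(w \right)}; value = \pi - 4 \operatorname{atan}{\left(\frac{3}{2} \right)}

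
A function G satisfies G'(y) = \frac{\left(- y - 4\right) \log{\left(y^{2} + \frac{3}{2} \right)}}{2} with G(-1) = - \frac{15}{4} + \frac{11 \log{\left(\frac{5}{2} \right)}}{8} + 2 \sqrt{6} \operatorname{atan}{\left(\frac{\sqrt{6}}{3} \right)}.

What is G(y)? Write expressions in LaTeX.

G(y) = - \frac{y^{2} \log{\left(y^{2} + \frac{3}{2} \right)}}{4} + \frac{y^{2}}{4} - 2 y \log{\left(y^{2} + \frac{3}{2} \right)} + 4 y - \frac{3 \log{\left(y^{2} + \frac{3}{2} \right)}}{8} - 2 \sqrt{6} \operatorname{atan}{\left(\frac{\sqrt{6} y}{3} \right)}

Whatever form G(y) takes, its d/dy must return the stated G'(y).
A general antiderivative is \frac{y^{2}}{4} + 4 y + \left(- \frac{y^{2}}{4} - 2 y\right) \log{\left(y^{2} + \frac{3}{2} \right)} - \frac{3 \log{\left(y^{2} + \frac{3}{2} \right)}}{8} - 2 \sqrt{6} \operatorname{atan}{\left(\frac{\sqrt{6} y}{3} \right)} + C.
The condition gives C = - \frac{15}{4} + \frac{11 \log{\left(\frac{5}{2} \right)}}{8} + 2 \sqrt{6} \operatorname{atan}{\left(\frac{\sqrt{6}}{3} \right)} - (- \frac{15}{4} + \frac{11 \log{\left(\frac{5}{2} \right)}}{8} + 2 \sqrt{6} \operatorname{atan}{\left(\frac{\sqrt{6}}{3} \right)}) = 0.
So G(y) = - \frac{y^{2} \log{\left(y^{2} + \frac{3}{2} \right)}}{4} + \frac{y^{2}}{4} - 2 y \log{\left(y^{2} + \frac{3}{2} \right)} + 4 y - \frac{3 \log{\left(y^{2} + \frac{3}{2} \right)}}{8} - 2 \sqrt{6} \operatorname{atan}{\left(\frac{\sqrt{6} y}{3} \right)}.
Check: d/dy[- \frac{y^{2} \log{\left(y^{2} + \frac{3}{2} \right)}}{4} + \frac{y^{2}}{4} - 2 y \log{\left(y^{2} + \frac{3}{2} \right)} + 4 y - \frac{3 \log{\left(y^{2} + \frac{3}{2} \right)}}{8} - 2 \sqrt{6} \operatorname{atan}{\left(\frac{\sqrt{6} y}{3} \right)}] = - \frac{y \log{\left(y^{2} + \frac{3}{2} \right)}}{2} - 2 \log{\left(y^{2} + \frac{3}{2} \right)}, which equals G'(y).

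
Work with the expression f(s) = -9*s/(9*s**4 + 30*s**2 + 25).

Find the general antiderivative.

The substitution u = 3*s**2 + 5 works: f is exactly (dF/du)*(du/ds) for that inner function.
Check: d/ds[3/(2*(3*s**2 + 5))] = -9*s/(9*s**4 + 30*s**2 + 25) = f(s).

F(s) = 3/(2*(3*s**2 + 5)) + C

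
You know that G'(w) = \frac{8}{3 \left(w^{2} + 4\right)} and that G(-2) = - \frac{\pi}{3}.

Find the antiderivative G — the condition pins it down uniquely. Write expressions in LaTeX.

G(w) = \frac{4 \operatorname{atan}{\left(\frac{w}{2} \right)}}{3}

A candidate passes only if d/dw[G] lands on the given G'(w) exactly.
A general antiderivative is \frac{4 \operatorname{atan}{\left(\frac{w}{2} \right)}}{3} + C.
The condition gives C = - \frac{\pi}{3} - (- \frac{\pi}{3}) = 0.
So G(w) = \frac{4 \operatorname{atan}{\left(\frac{w}{2} \right)}}{3}.
Check: d/dw[\frac{4 \operatorname{atan}{\left(\frac{w}{2} \right)}}{3}] = \frac{8}{3 w^{2} + 12}, which equals G'(w).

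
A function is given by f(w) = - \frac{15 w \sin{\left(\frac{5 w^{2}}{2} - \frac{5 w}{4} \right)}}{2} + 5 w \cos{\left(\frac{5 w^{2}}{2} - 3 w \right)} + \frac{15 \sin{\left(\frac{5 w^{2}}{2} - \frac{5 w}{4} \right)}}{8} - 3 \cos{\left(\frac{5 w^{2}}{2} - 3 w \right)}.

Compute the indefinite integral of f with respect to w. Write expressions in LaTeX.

The integrand splits into summands that can be handled one at a time.
Check: d/dw[\sin{\left(\frac{5 w^{2}}{2} - 3 w \right)} + \frac{3 \cos{\left(\frac{5 w^{2}}{2} - \frac{5 w}{4} \right)}}{2}] = - \frac{15 w \sin{\left(\frac{5 w^{2}}{2} - \frac{5 w}{4} \right)}}{2} + 5 w \cos{\left(\frac{5 w^{2}}{2} - 3 w \right)} + \frac{15 \sin{\left(\frac{5 w^{2}}{2} - \frac{5 w}{4} \right)}}{8} - 3 \cos{\left(\frac{5 w^{2}}{2} - 3 w \right)} = f(w).

F(w) = \sin{\left(\frac{5 w^{2}}{2} - 3 w \right)} + \frac{3 \cos{\left(\frac{5 w^{2}}{2} - \frac{5 w}{4} \right)}}{2} + C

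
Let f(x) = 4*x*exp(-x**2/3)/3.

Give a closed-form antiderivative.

The substitution u = -x**2/3 works: f is exactly (dF/du)*(du/dx) for that inner function.
Check: d/dx[-2*exp(-x**2/3)] = 4*x*exp(-x**2/3)/3 = f(x).

An antiderivative is F(x) = -2*exp(-x**2/3).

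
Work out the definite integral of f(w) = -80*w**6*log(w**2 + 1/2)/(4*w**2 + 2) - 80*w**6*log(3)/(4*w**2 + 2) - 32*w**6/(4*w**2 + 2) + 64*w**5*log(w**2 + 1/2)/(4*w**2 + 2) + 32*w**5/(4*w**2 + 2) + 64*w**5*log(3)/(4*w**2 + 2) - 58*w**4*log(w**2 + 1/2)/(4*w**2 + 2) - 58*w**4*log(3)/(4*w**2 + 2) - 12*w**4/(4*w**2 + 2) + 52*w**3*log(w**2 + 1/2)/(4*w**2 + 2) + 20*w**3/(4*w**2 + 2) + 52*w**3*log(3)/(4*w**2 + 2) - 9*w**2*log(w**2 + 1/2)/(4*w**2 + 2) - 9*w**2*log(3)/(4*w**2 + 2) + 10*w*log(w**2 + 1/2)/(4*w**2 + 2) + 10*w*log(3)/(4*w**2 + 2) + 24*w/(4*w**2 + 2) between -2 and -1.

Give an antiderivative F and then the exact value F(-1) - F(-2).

Antiderivative: F(w) = -4*w**5*log(3*w**2 + 3/2) + 4*w**4*log(3*w**2 + 3/2) - 3*w**3*log(3*w**2 + 3/2)/2 + 5*w**2*log(3*w**2 + 3/2)/2 + 3*log(3*w**2 + 3/2); value = -217*log(27/2) + 15*log(9/2)

Recognize the product-rule pattern: f = u'v + uv' with u = -4*w**5 + 4*w**4 - 3*w**3/2 + 5*w**2/2 + 3, v = log(3*w**2 + 3/2), so integration by parts undoes it.
F(w) = -4*w**5*log(3*w**2 + 3/2) + 4*w**4*log(3*w**2 + 3/2) - 3*w**3*log(3*w**2 + 3/2)/2 + 5*w**2*log(3*w**2 + 3/2)/2 + 3*log(3*w**2 + 3/2) is an antiderivative of f.
Check: d/dw[-4*w**5*log(3*w**2 + 3/2) + 4*w**4*log(3*w**2 + 3/2) - 3*w**3*log(3*w**2 + 3/2)/2 + 5*w**2*log(3*w**2 + 3/2)/2 + 3*log(3*w**2 + 3/2)] = (-80*w**6*log(w**2 + 1/2) - 80*w**6*log(3) - 32*w**6 + 64*w**5*log(w**2 + 1/2) + 32*w**5 + 64*w**5*log(3) - 58*w**4*log(w**2 + 1/2) - 58*w**4*log(3) - 12*w**4 + 52*w**3*log(w**2 + 1/2) + 20*w**3 + 52*w**3*log(3) - 9*w**2*log(w**2 + 1/2) - 9*w**2*log(3) + 10*w*log(w**2 + 1/2) + 10*w*log(3) + 24*w)/(4*w**2 + 2), which equals f(w).
F(-1) = 15*log(9/2); F(-2) = 217*log(27/2).
Integral = F(-1) - F(-2) = -217*log(27/2) + 15*log(9/2).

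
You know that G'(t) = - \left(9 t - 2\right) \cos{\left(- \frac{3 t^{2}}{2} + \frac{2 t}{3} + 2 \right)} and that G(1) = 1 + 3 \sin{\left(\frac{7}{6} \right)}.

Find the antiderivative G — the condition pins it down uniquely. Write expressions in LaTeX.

The substitution u = - \frac{3 t^{2}}{2} + \frac{2 t}{3} + 2 works: G'(t) is exactly (dG/du)*(du/dt) for that inner function.
A general antiderivative is 3 \sin{\left(- \frac{3 t^{2}}{2} + \frac{2 t}{3} + 2 \right)} + C.
The condition gives C = 1 + 3 \sin{\left(\frac{7}{6} \right)} - (3 \sin{\left(\frac{7}{6} \right)}) = 1.
So G(t) = 3 \sin{\left(- \frac{3 t^{2}}{2} + \frac{2 t}{3} + 2 \right)} + 1.
Check: d/dt[3 \sin{\left(- \frac{3 t^{2}}{2} + \frac{2 t}{3} + 2 \right)} + 1] = - 9 t \cos{\left(- \frac{3 t^{2}}{2} + \frac{2 t}{3} + 2 \right)} + 2 \cos{\left(- \frac{3 t^{2}}{2} + \frac{2 t}{3} + 2 \right)}, which equals G'(t).

G(t) = 3 \sin{\left(- \frac{3 t^{2}}{2} + \frac{2 t}{3} + 2 \right)} + 1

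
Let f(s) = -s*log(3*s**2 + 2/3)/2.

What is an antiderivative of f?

A first test for any F(s): its s-derivative must equal f(s) identically.
Check: d/ds[-s**2*log(3*s**2 + 2/3)/4 + s**2/4 - log(9*s**2 + 2)/18] = -s*log(3*s**2 + 2/3)/2 = f(s).

An antiderivative is F(s) = -s**2*log(3*s**2 + 2/3)/4 + s**2/4 - log(9*s**2 + 2)/18.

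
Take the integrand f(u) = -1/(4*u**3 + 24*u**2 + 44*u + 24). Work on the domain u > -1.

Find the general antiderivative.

Factor the denominator (4*(u + 1)*(u + 2)*(u + 3)) and decompose: f = -1/(8*(u + 3)) + 1/(4*(u + 2)) - 1/(8*(u + 1)); each piece integrates to a log, atan, or power term.
Check: d/du[(2*log(u + 2) - log(u**2 + 4*u + 3))/8] = -1/(4*u**3 + 24*u**2 + 44*u + 24) = f(u).

F(u) = (2*log(u + 2) - log(u**2 + 4*u + 3))/8 + C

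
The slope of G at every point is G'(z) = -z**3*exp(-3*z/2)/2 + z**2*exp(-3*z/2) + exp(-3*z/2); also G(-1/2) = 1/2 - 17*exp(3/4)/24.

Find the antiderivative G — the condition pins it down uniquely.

G(z) = -4*(1/2 - z**3/4)*exp(-3*z/2)/3 + 1/2

Recognize the product-rule pattern: G'(z) = u'v + uv' with u = z**3/3 - 2/3, v = exp(-3*z/2), so integration by parts undoes it.
A general antiderivative is -4*(1/2 - z**3/4)*exp(-3*z/2)/3 + C.
The condition gives C = 1/2 - 17*exp(3/4)/24 - (-17*exp(3/4)/24) = 1/2.
So G(z) = -4*(1/2 - z**3/4)*exp(-3*z/2)/3 + 1/2.
Check: d/dz[-4*(1/2 - z**3/4)*exp(-3*z/2)/3 + 1/2] = (-z**3 + 2*z**2 + 2)*exp(-3*z/2)/2, which equals G'(z).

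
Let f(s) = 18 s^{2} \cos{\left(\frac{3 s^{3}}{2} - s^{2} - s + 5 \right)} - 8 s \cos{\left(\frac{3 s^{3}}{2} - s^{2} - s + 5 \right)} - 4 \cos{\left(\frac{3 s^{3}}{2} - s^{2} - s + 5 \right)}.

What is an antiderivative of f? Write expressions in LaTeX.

An antiderivative is F(s) = 4 \sin{\left(\frac{3 s^{3}}{2} - s^{2} - s + 5 \right)}.

The substitution u = \frac{3 s^{3}}{2} - s^{2} - s + 5 works: f is exactly (dF/du)*(du/ds) for that inner function.
Check: d/ds[4 \sin{\left(\frac{3 s^{3}}{2} - s^{2} - s + 5 \right)}] = 18 s^{2} \cos{\left(\frac{3 s^{3}}{2} - s^{2} - s + 5 \right)} - 8 s \cos{\left(\frac{3 s^{3}}{2} - s^{2} - s + 5 \right)} - 4 \cos{\left(\frac{3 s^{3}}{2} - s^{2} - s + 5 \right)} = f(s).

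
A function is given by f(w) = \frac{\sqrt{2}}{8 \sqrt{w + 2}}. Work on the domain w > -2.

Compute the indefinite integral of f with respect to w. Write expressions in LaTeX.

A candidate is checked by its d/dw: the result must match f(w).
Check: d/dw[\frac{\sqrt{2} \sqrt{w + 2}}{4}] = \frac{\sqrt{2}}{8 \sqrt{w + 2}} = f(w).

F(w) = \frac{\sqrt{2} \sqrt{w + 2}}{4} + C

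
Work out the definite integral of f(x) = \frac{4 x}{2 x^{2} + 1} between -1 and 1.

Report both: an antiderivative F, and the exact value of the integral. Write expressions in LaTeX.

Antiderivative: F(x) = \log{\left(4 x^{2} + 2 \right)}; value = 0

f matches the chain-rule pattern g'(h)*h' with inner function h(x) = 4 x^{2} + 2; substituting u = h(x) collapses the integral.
F(x) = \log{\left(4 x^{2} + 2 \right)} is an antiderivative of f.
Check: d/dx[\log{\left(4 x^{2} + 2 \right)}] = \frac{4 x}{2 x^{2} + 1} = f(x).
F(1) = \log{\left(6 \right)}; F(-1) = \log{\left(6 \right)}.
Integral = F(1) - F(-1) = 0.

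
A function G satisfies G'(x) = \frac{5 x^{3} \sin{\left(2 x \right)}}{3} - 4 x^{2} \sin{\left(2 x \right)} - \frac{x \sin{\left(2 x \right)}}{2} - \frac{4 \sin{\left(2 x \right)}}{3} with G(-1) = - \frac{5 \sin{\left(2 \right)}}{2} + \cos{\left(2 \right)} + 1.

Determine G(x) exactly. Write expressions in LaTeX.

G(x) = - \frac{5 x^{3} \cos{\left(2 x \right)}}{6} + \frac{5 x^{2} \sin{\left(2 x \right)}}{4} + 2 x^{2} \cos{\left(2 x \right)} - 2 x \sin{\left(2 x \right)} + \frac{3 x \cos{\left(2 x \right)}}{2} - \frac{3 \sin{\left(2 x \right)}}{4} - \frac{\cos{\left(2 x \right)}}{3} + 1

Integrate term by term and add the pieces.
A general antiderivative is - \frac{5 x^{3} \cos{\left(2 x \right)}}{6} + \frac{5 x^{2} \sin{\left(2 x \right)}}{4} + 2 x^{2} \cos{\left(2 x \right)} - 2 x \sin{\left(2 x \right)} + \frac{3 x \cos{\left(2 x \right)}}{2} - \frac{3 \sin{\left(2 x \right)}}{4} - \frac{\cos{\left(2 x \right)}}{3} + C.
The condition gives C = - \frac{5 \sin{\left(2 \right)}}{2} + \cos{\left(2 \right)} + 1 - (- \frac{5 \sin{\left(2 \right)}}{2} + \cos{\left(2 \right)}) = 1.
So G(x) = - \frac{5 x^{3} \cos{\left(2 x \right)}}{6} + \frac{5 x^{2} \sin{\left(2 x \right)}}{4} + 2 x^{2} \cos{\left(2 x \right)} - 2 x \sin{\left(2 x \right)} + \frac{3 x \cos{\left(2 x \right)}}{2} - \frac{3 \sin{\left(2 x \right)}}{4} - \frac{\cos{\left(2 x \right)}}{3} + 1.
Check: d/dx[- \frac{5 x^{3} \cos{\left(2 x \right)}}{6} + \frac{5 x^{2} \sin{\left(2 x \right)}}{4} + 2 x^{2} \cos{\left(2 x \right)} - 2 x \sin{\left(2 x \right)} + \frac{3 x \cos{\left(2 x \right)}}{2} - \frac{3 \sin{\left(2 x \right)}}{4} - \frac{\cos{\left(2 x \right)}}{3} + 1] = \frac{5 x^{3} \sin{\left(2 x \right)}}{3} - 4 x^{2} \sin{\left(2 x \right)} - \frac{x \sin{\left(2 x \right)}}{2} - \frac{4 \sin{\left(2 x \right)}}{3} = G'(x).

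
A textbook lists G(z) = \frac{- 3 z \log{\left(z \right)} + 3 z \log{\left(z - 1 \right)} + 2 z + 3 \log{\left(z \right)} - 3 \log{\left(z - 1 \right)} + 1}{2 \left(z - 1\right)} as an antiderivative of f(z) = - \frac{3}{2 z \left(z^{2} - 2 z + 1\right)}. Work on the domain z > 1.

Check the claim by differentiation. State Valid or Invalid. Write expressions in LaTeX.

Valid: G'(z) = f(z).

d/dz[G] = - \frac{3}{2 z^{3} - 4 z^{2} + 2 z}
This equals f(z) exactly, so the claim holds.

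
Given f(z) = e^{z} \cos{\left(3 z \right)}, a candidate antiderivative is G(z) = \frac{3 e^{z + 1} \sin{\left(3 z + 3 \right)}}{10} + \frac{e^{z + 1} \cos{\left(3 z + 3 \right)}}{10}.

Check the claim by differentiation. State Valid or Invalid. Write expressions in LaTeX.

Invalid: d/dz[G] - f = - e^{z} \cos{\left(3 z \right)} + e e^{z} \cos{\left(3 z + 3 \right)}, which is not 0.

d/dz[G] = e e^{z} \cos{\left(3 z + 3 \right)}
d/dz[G] - f(z) = - e^{z} \cos{\left(3 z \right)} + e e^{z} \cos{\left(3 z + 3 \right)} != 0.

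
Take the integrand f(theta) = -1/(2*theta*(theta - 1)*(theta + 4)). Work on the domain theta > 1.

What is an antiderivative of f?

An antiderivative is F(theta) = -(-5*log(theta) + 4*log(theta - 1) + log(theta + 4))/40.

The denominator factors as 2*theta*(theta - 1)*(theta + 4); partial fractions split f into directly integrable pieces: -1/(40*(theta + 4)) - 1/(10*(theta - 1)) + 1/(8*theta).
Check: d/dtheta[-(-5*log(theta) + 4*log(theta - 1) + log(theta + 4))/40] = -1/(2*theta**3 + 6*theta**2 - 8*theta), which equals f(theta).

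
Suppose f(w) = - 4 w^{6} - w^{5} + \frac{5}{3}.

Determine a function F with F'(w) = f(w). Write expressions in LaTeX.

An antiderivative is F(w) = - \frac{4 w^{7}}{7} - \frac{w^{6}}{6} + \frac{5 w}{3}.

Integrate term by term and add the pieces.
Check: d/dw[- \frac{4 w^{7}}{7} - \frac{w^{6}}{6} + \frac{5 w}{3}] = - 4 w^{6} - w^{5} + \frac{5}{3} = f(w).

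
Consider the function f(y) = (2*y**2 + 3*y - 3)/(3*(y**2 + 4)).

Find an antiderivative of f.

An antiderivative is F(y) = 2*y/3 + log(y**2 + 4)/2 - 11*atan(y/2)/6.

An antiderivative F(y) passes only if d/dy[F] lands on f(y) exactly.
Check: d/dy[2*y/3 + log(y**2 + 4)/2 - 11*atan(y/2)/6] = (2*y**2 + 3*y - 3)/(3*y**2 + 12), which equals f(y).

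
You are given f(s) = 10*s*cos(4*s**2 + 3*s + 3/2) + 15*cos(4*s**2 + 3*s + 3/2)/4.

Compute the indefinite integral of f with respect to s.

The substitution u = 4*s**2 + 3*s + 3/2 works: f is exactly (dF/du)*(du/ds) for that inner function.
Check: d/ds[5*sin(4*s**2 + 3*s + 3/2)/4] = 10*s*cos(4*s**2 + 3*s + 3/2) + 15*cos(4*s**2 + 3*s + 3/2)/4 = f(s).

F(s) = 5*sin(4*s**2 + 3*s + 3/2)/4 + C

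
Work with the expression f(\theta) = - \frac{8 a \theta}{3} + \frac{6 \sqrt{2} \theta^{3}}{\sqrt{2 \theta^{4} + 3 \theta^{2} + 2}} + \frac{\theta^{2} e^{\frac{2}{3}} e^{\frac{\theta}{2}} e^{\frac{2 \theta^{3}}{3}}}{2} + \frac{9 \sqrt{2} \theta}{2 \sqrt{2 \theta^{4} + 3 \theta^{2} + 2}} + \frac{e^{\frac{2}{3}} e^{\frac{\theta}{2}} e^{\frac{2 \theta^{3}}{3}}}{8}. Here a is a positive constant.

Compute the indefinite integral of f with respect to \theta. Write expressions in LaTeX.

The integrand splits into summands that can be handled one at a time.
Check: d/d\theta[\frac{\sqrt{2} \left(- 16 \sqrt{2} a \theta^{2} + 36 \sqrt{2 \theta^{4} + 3 \theta^{2} + 2} + 3 \sqrt{2} e^{\frac{2}{3}} e^{\frac{\theta}{2}} e^{\frac{2 \theta^{3}}{3}}\right)}{24}] = \frac{- 64 a \theta \sqrt{2 \theta^{4} + 3 \theta^{2} + 2} + 144 \sqrt{2} \theta^{3} + 12 \theta^{2} \sqrt{2 \theta^{4} + 3 \theta^{2} + 2} e^{\frac{2}{3}} e^{\frac{\theta}{2}} e^{\frac{2 \theta^{3}}{3}} + 108 \sqrt{2} \theta + 3 \sqrt{2 \theta^{4} + 3 \theta^{2} + 2} e^{\frac{2}{3}} e^{\frac{\theta}{2}} e^{\frac{2 \theta^{3}}{3}}}{24 \sqrt{2 \theta^{4} + 3 \theta^{2} + 2}}, which equals f(\theta).

F(\theta) = \frac{\sqrt{2} \left(- 16 \sqrt{2} a \theta^{2} + 36 \sqrt{2 \theta^{4} + 3 \theta^{2} + 2} + 3 \sqrt{2} e^{\frac{2}{3}} e^{\frac{\theta}{2}} e^{\frac{2 \theta^{3}}{3}}\right)}{24} + C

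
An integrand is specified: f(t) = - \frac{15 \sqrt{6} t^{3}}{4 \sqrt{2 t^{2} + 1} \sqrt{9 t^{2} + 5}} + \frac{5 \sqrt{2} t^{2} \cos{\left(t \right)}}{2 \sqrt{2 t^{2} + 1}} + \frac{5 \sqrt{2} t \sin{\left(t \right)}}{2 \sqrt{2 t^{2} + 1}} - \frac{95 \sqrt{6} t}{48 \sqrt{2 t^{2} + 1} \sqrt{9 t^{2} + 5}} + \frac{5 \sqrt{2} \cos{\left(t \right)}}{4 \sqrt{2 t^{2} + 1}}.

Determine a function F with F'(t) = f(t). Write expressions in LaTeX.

An antiderivative is F(t) = - \frac{5 \sqrt{4 t^{2} + 2} \left(\frac{\sqrt{3 t^{2} + \frac{5}{3}}}{4} - \sin{\left(t \right)}\right)}{4}.

Recognize the product-rule pattern: f = u'v + uv' with u = - \frac{5 \sqrt{4 t^{2} + 2}}{4}, v = \frac{\sqrt{3 t^{2} + \frac{5}{3}}}{4} - \sin{\left(t \right)}, so integration by parts undoes it.
Check: d/dt[- \frac{5 \sqrt{4 t^{2} + 2} \left(\frac{\sqrt{3 t^{2} + \frac{5}{3}}}{4} - \sin{\left(t \right)}\right)}{4}] = \frac{\sqrt{3} \left(- 180 \sqrt{2} t^{3} + 40 \sqrt{6} t^{2} \sqrt{9 t^{2} + 5} \cos{\left(t \right)} + 40 \sqrt{6} t \sqrt{9 t^{2} + 5} \sin{\left(t \right)} - 95 \sqrt{2} t + 20 \sqrt{6} \sqrt{9 t^{2} + 5} \cos{\left(t \right)}\right)}{48 \sqrt{2 t^{2} + 1} \sqrt{9 t^{2} + 5}}, which equals f(t).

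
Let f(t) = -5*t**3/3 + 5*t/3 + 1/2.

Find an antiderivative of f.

Integrate term by term and add the pieces.
Check: d/dt[-5*t**4/12 + 5*t**2/6 + t/2] = -5*t**3/3 + 5*t/3 + 1/2 = f(t).

An antiderivative is F(t) = -5*t**4/12 + 5*t**2/6 + t/2.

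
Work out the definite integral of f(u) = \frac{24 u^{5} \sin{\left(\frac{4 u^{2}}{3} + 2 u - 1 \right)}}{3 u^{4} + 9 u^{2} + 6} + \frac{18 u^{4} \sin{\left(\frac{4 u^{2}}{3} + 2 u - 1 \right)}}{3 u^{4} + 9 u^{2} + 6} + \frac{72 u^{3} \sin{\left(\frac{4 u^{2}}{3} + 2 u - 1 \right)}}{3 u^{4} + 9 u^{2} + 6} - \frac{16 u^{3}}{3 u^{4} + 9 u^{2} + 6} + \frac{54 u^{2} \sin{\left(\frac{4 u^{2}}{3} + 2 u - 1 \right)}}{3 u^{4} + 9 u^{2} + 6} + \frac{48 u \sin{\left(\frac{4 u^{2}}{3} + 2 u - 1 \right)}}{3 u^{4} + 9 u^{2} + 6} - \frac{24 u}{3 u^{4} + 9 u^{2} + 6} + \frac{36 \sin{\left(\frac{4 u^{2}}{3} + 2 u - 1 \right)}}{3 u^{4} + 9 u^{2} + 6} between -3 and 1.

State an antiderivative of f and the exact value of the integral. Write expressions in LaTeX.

Antiderivative: F(u) = - \frac{4 \log{\left(\frac{2 u^{4}}{3} + 2 u^{2} + \frac{4}{3} \right)} + 9 \cos{\left(\frac{4 u^{2}}{3} + 2 u - 1 \right)}}{3}; value = - \frac{4 \log{\left(4 \right)}}{3} + 3 \cos{\left(5 \right)} - 3 \cos{\left(\frac{7}{3} \right)} + \frac{4 \log{\left(\frac{220}{3} \right)}}{3}

Integrate term by term and add the pieces.
F(u) = - \frac{4 \log{\left(\frac{2 u^{4}}{3} + 2 u^{2} + \frac{4}{3} \right)} + 9 \cos{\left(\frac{4 u^{2}}{3} + 2 u - 1 \right)}}{3} is an antiderivative of f.
Check: d/du[- \frac{4 \log{\left(\frac{2 u^{4}}{3} + 2 u^{2} + \frac{4}{3} \right)} + 9 \cos{\left(\frac{4 u^{2}}{3} + 2 u - 1 \right)}}{3}] = \frac{24 u^{5} \sin{\left(\frac{4 u^{2}}{3} + 2 u - 1 \right)} + 18 u^{4} \sin{\left(\frac{4 u^{2}}{3} + 2 u - 1 \right)} + 72 u^{3} \sin{\left(\frac{4 u^{2}}{3} + 2 u - 1 \right)} - 16 u^{3} + 54 u^{2} \sin{\left(\frac{4 u^{2}}{3} + 2 u - 1 \right)} + 48 u \sin{\left(\frac{4 u^{2}}{3} + 2 u - 1 \right)} - 24 u + 36 \sin{\left(\frac{4 u^{2}}{3} + 2 u - 1 \right)}}{3 u^{4} + 9 u^{2} + 6}, which equals f(u).
F(1) = - \frac{4 \log{\left(4 \right)}}{3} - 3 \cos{\left(\frac{7}{3} \right)}; F(-3) = - \frac{4 \log{\left(\frac{220}{3} \right)}}{3} - 3 \cos{\left(5 \right)}.
Integral = F(1) - F(-3) = - \frac{4 \log{\left(4 \right)}}{3} + 3 \cos{\left(5 \right)} - 3 \cos{\left(\frac{7}{3} \right)} + \frac{4 \log{\left(\frac{220}{3} \right)}}{3}.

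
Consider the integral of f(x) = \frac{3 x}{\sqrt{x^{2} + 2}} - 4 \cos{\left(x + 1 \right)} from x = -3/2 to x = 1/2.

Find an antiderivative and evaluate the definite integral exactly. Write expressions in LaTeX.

Antiderivative: F(x) = 3 \sqrt{x^{2} + 2} - 4 \sin{\left(x + 1 \right)}; value = - \frac{3 \sqrt{17}}{2} - 4 \sin{\left(\frac{3}{2} \right)} - 4 \sin{\left(\frac{1}{2} \right)} + \frac{9}{2}

Integrate term by term and add the pieces.
F(x) = 3 \sqrt{x^{2} + 2} - 4 \sin{\left(x + 1 \right)} is an antiderivative of f.
Check: d/dx[3 \sqrt{x^{2} + 2} - 4 \sin{\left(x + 1 \right)}] = \frac{3 x - 4 \sqrt{x^{2} + 2} \cos{\left(x + 1 \right)}}{\sqrt{x^{2} + 2}}, which equals f(x).
F(1/2) = \frac{9}{2} - 4 \sin{\left(\frac{3}{2} \right)}; F(-3/2) = 4 \sin{\left(\frac{1}{2} \right)} + \frac{3 \sqrt{17}}{2}.
Integral = F(1/2) - F(-3/2) = - \frac{3 \sqrt{17}}{2} - 4 \sin{\left(\frac{3}{2} \right)} - 4 \sin{\left(\frac{1}{2} \right)} + \frac{9}{2}.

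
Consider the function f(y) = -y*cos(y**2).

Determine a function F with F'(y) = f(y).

An antiderivative is F(y) = -sin(y**2)/2.

For F(y) to be correct the identity F'(y) - f(y) = 0 must hold.
Check: d/dy[-sin(y**2)/2] = -y*cos(y**2) = f(y).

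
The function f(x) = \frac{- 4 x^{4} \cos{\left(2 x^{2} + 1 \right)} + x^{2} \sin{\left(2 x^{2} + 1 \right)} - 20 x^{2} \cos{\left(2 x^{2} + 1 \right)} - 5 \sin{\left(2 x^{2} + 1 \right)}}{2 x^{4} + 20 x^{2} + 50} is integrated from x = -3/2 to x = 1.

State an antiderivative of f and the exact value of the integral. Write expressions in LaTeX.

A first test for any F(x): its x-derivative must equal f(x) identically.
F(x) = - \frac{x \sin{\left(2 x^{2} + 1 \right)}}{2 \left(x^{2} + 5\right)} is an antiderivative of f.
Check: d/dx[- \frac{x \sin{\left(2 x^{2} + 1 \right)}}{2 \left(x^{2} + 5\right)}] = \frac{- 4 x^{4} \cos{\left(2 x^{2} + 1 \right)} + x^{2} \sin{\left(2 x^{2} + 1 \right)} - 20 x^{2} \cos{\left(2 x^{2} + 1 \right)} - 5 \sin{\left(2 x^{2} + 1 \right)}}{2 x^{4} + 20 x^{2} + 50} = f(x).
F(1) = - \frac{\sin{\left(3 \right)}}{12}; F(-3/2) = \frac{3 \sin{\left(\frac{11}{2} \right)}}{29}.
Integral = F(1) - F(-3/2) = - \frac{\sin{\left(3 \right)}}{12} - \frac{3 \sin{\left(\frac{11}{2} \right)}}{29}.

Antiderivative: F(x) = - \frac{x \sin{\left(2 x^{2} + 1 \right)}}{2 \left(x^{2} + 5\right)}; value = - \frac{\sin{\left(3 \right)}}{12} - \frac{3 \sin{\left(\frac{11}{2} \right)}}{29}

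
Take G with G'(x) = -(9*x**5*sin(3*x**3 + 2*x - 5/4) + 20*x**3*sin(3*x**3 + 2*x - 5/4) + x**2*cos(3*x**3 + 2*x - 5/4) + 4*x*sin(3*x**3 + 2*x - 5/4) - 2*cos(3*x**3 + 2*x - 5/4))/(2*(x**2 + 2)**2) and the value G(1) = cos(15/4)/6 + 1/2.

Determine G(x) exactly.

G(x) = (x**2 + x*cos(3*x**3 + 2*x - 5/4) + 2)/(2*x**2 + 4)

Since d/dx undoes antidifferentiation here, G(x) must give back the stated G'(x).
A general antiderivative is x*cos(3*x**3 + 2*x - 5/4)/(2*x**2 + 4) + C.
The condition gives C = cos(15/4)/6 + 1/2 - (cos(15/4)/6) = 1/2.
So G(x) = (x**2 + x*cos(3*x**3 + 2*x - 5/4) + 2)/(2*x**2 + 4).
Check: d/dx[(x**2 + x*cos(3*x**3 + 2*x - 5/4) + 2)/(2*x**2 + 4)] = (-9*x**5*sin(3*x**3 + 2*x - 5/4) - 20*x**3*sin(3*x**3 + 2*x - 5/4) - x**2*cos(3*x**3 + 2*x - 5/4) - 4*x*sin(3*x**3 + 2*x - 5/4) + 2*cos(3*x**3 + 2*x - 5/4))/(2*x**4 + 8*x**2 + 8), which equals G'(x).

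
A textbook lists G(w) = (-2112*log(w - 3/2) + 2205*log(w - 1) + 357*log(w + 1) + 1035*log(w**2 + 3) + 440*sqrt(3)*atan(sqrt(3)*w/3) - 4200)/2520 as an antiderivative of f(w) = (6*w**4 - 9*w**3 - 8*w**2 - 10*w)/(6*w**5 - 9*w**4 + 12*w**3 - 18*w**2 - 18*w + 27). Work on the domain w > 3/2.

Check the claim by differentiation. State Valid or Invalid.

Valid: G'(w) = f(w).

d/dw[G] = (6*w**4 - 9*w**3 - 8*w**2 - 10*w)/(6*w**5 - 9*w**4 + 12*w**3 - 18*w**2 - 18*w + 27)
This equals f(w) exactly, so the claim holds.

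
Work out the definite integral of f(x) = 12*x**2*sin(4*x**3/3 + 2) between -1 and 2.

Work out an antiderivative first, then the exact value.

Antiderivative: F(x) = -3*cos(4*x**3/3 + 2); value = -3*cos(38/3) + 3*cos(2/3)

The substitution u = 4*x**3/3 + 2 works: f is exactly (dF/du)*(du/dx) for that inner function.
F(x) = -3*cos(4*x**3/3 + 2) is an antiderivative of f.
Check: d/dx[-3*cos(4*x**3/3 + 2)] = 12*x**2*sin(4*x**3/3 + 2) = f(x).
F(2) = -3*cos(38/3); F(-1) = -3*cos(2/3).
Integral = F(2) - F(-1) = -3*cos(38/3) + 3*cos(2/3).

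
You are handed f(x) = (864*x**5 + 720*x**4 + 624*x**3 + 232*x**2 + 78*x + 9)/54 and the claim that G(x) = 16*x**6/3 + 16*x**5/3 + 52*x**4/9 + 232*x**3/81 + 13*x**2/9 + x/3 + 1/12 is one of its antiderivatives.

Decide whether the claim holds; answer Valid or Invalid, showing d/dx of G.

Invalid: d/dx[G] - f = 16*x**5 + 40*x**4/3 + 104*x**3/9 + 116*x**2/27 + 13*x/9 + 1/6, which is not 0.

d/dx[G] = 32*x**5 + 80*x**4/3 + 208*x**3/9 + 232*x**2/27 + 26*x/9 + 1/3
d/dx[G] - f(x) = 16*x**5 + 40*x**4/3 + 104*x**3/9 + 116*x**2/27 + 13*x/9 + 1/6 != 0.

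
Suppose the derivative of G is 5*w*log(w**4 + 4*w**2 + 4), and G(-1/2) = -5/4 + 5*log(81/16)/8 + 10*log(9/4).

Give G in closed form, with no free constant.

G(w) = 5*(w**2*log(w**4 + 4*w**2 + 4) - 2*w**2 + 4*log(w**2 + 2))/2

Differentiate the proposed G(w) back; it has to land on the given G'(w).
A general antiderivative is 5*w**2*log(w**4 + 4*w**2 + 4)/2 - 5*w**2 + 10*log(w**2 + 2) + C.
The condition gives C = -5/4 + 5*log(81/16)/8 + 10*log(9/4) - (-5/4 + 5*log(81/16)/8 + 10*log(9/4)) = 0.
So G(w) = 5*(w**2*log(w**4 + 4*w**2 + 4) - 2*w**2 + 4*log(w**2 + 2))/2.
Check: d/dw[5*(w**2*log(w**4 + 4*w**2 + 4) - 2*w**2 + 4*log(w**2 + 2))/2] = 5*w*log(w**4 + 4*w**2 + 4) = G'(w).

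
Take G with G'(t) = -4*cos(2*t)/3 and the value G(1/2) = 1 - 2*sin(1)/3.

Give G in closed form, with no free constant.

A candidate passes only if d/dt[G] lands on the given G'(t) exactly.
A general antiderivative is -2*sin(2*t)/3 + C.
The condition gives C = 1 - 2*sin(1)/3 - (-2*sin(1)/3) = 1.
So G(t) = 1 - 2*sin(2*t)/3.
Check: d/dt[1 - 2*sin(2*t)/3] = -4*cos(2*t)/3 = G'(t).

G(t) = 1 - 2*sin(2*t)/3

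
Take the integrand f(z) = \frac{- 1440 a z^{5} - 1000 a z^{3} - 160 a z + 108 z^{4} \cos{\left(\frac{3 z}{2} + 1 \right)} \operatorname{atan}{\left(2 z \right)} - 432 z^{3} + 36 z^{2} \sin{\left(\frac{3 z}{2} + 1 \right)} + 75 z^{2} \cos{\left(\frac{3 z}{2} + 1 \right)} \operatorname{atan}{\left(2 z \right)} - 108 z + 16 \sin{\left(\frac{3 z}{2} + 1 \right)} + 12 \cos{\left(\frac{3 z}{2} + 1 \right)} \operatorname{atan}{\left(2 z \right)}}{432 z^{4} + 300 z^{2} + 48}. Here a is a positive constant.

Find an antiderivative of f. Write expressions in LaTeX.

Whatever form F(z) takes, F'(z) = f(z) is non-negotiable.
Check: d/dz[- \frac{10 a z^{2} + 3 \log{\left(\frac{3 z^{2}}{2} + \frac{2}{3} \right)} - \sin{\left(\frac{3 z}{2} + 1 \right)} \operatorname{atan}{\left(2 z \right)}}{6}] = \frac{- 1440 a z^{5} - 1000 a z^{3} - 160 a z + 108 z^{4} \cos{\left(\frac{3 z}{2} + 1 \right)} \operatorname{atan}{\left(2 z \right)} - 432 z^{3} + 36 z^{2} \sin{\left(\frac{3 z}{2} + 1 \right)} + 75 z^{2} \cos{\left(\frac{3 z}{2} + 1 \right)} \operatorname{atan}{\left(2 z \right)} - 108 z + 16 \sin{\left(\frac{3 z}{2} + 1 \right)} + 12 \cos{\left(\frac{3 z}{2} + 1 \right)} \operatorname{atan}{\left(2 z \right)}}{432 z^{4} + 300 z^{2} + 48} = f(z).

An antiderivative is F(z) = - \frac{10 a z^{2} + 3 \log{\left(\frac{3 z^{2}}{2} + \frac{2}{3} \right)} - \sin{\left(\frac{3 z}{2} + 1 \right)} \operatorname{atan}{\left(2 z \right)}}{6}.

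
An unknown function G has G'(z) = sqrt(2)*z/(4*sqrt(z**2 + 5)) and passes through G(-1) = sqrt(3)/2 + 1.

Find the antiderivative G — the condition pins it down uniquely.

G'(z) matches the chain-rule pattern g'(h)*h' with inner function h(z) = z**2/2 + 5/2; substituting u = h(z) collapses the integral.
A general antiderivative is sqrt(z**2/2 + 5/2)/2 + C.
The condition gives C = sqrt(3)/2 + 1 - (sqrt(3)/2) = 1.
So G(z) = (sqrt(2)*sqrt(z**2 + 5) + 4)/4.
Check: d/dz[(sqrt(2)*sqrt(z**2 + 5) + 4)/4] = sqrt(2)*z/(4*sqrt(z**2 + 5)) = G'(z).

G(z) = (sqrt(2)*sqrt(z**2 + 5) + 4)/4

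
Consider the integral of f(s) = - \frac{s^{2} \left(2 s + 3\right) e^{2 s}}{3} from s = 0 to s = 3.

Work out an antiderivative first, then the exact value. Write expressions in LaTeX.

Recognize the product-rule pattern: f = u'v + uv' with u = - \frac{s^{3}}{3}, v = e^{2 s}, so integration by parts undoes it.
F(s) = - \frac{s^{3} e^{2 s}}{3} is an antiderivative of f.
Check: d/ds[- \frac{s^{3} e^{2 s}}{3}] = - \frac{2 s^{3} e^{2 s}}{3} - s^{2} e^{2 s}, which equals f(s).
F(3) = - 9 e^{6}; F(0) = 0.
Integral = F(3) - F(0) = - 9 e^{6}.

Antiderivative: F(s) = - \frac{s^{3} e^{2 s}}{3}; value = - 9 e^{6}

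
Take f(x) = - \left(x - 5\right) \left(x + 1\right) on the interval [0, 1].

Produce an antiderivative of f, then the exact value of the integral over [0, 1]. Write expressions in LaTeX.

Antiderivative: F(x) = - \frac{x^{3}}{3} + 2 x^{2} + 5 x; value = \frac{20}{3}

Any candidate F(x) must reproduce f(x) exactly when differentiated.
F(x) = - \frac{x^{3}}{3} + 2 x^{2} + 5 x is an antiderivative of f.
Check: d/dx[- \frac{x^{3}}{3} + 2 x^{2} + 5 x] = - x^{2} + 4 x + 5, which equals f(x).
F(1) = \frac{20}{3}; F(0) = 0.
Integral = F(1) - F(0) = \frac{20}{3}.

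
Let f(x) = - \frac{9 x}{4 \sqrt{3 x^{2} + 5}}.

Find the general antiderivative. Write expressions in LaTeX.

F(x) = - \frac{3 \sqrt{3 x^{2} + 5}}{4} + C

f matches the chain-rule pattern g'(h)*h' with inner function h(x) = 3 x^{2} + 5; substituting u = h(x) collapses the integral.
Check: d/dx[- \frac{3 \sqrt{3 x^{2} + 5}}{4}] = - \frac{9 x}{4 \sqrt{3 x^{2} + 5}} = f(x).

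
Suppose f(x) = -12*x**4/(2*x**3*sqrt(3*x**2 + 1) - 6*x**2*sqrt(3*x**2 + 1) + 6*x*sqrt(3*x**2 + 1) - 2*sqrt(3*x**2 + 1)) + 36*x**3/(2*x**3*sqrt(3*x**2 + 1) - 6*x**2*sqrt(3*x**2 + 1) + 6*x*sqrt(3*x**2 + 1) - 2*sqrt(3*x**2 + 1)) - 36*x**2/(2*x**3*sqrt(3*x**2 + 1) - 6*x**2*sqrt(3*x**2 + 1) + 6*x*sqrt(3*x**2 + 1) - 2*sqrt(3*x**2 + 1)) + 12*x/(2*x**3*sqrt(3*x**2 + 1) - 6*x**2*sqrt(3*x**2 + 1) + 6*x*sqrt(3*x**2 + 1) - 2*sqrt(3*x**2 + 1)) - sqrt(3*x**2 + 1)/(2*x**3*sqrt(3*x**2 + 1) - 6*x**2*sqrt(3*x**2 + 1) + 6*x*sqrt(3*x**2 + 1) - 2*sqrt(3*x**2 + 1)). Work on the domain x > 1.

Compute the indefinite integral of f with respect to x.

F(x) = (-8*x**2*sqrt(3*x**2 + 1) + 16*x*sqrt(3*x**2 + 1) - 8*sqrt(3*x**2 + 1) + 1)/(4*x**2 - 8*x + 4) + C

Integrate term by term and add the pieces.
Check: d/dx[(-8*x**2*sqrt(3*x**2 + 1) + 16*x*sqrt(3*x**2 + 1) - 8*sqrt(3*x**2 + 1) + 1)/(4*x**2 - 8*x + 4)] = (-12*x**4 + 36*x**3 - 36*x**2 + 12*x - sqrt(3*x**2 + 1))/(2*x**3*sqrt(3*x**2 + 1) - 6*x**2*sqrt(3*x**2 + 1) + 6*x*sqrt(3*x**2 + 1) - 2*sqrt(3*x**2 + 1)), which equals f(x).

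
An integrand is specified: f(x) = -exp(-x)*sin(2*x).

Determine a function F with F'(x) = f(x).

An antiderivative is F(x) = exp(-x)*sin(2*x)/5 + 2*exp(-x)*cos(2*x)/5.

Whatever form F(x) takes, F'(x) = f(x) is non-negotiable.
Check: d/dx[exp(-x)*sin(2*x)/5 + 2*exp(-x)*cos(2*x)/5] = -exp(-x)*sin(2*x) = f(x).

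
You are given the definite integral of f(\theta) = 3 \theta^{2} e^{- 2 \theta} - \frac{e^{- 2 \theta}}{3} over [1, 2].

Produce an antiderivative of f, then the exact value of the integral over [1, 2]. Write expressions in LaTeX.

Antiderivative: F(\theta) = \frac{\left(- 18 \theta^{2} - 18 \theta - 7\right) e^{- 2 \theta}}{12}; value = - \frac{115}{12 e^{4}} + \frac{43}{12 e^{2}}

Recognize the product-rule pattern: f = u'v + uv' with u = - \frac{3 \theta^{2}}{2} - \frac{3 \theta}{2} - \frac{7}{12}, v = e^{- 2 \theta}, so integration by parts undoes it.
F(\theta) = \frac{\left(- 18 \theta^{2} - 18 \theta - 7\right) e^{- 2 \theta}}{12} is an antiderivative of f.
Check: d/d\theta[\frac{\left(- 18 \theta^{2} - 18 \theta - 7\right) e^{- 2 \theta}}{12}] = \frac{\left(9 \theta^{2} - 1\right) e^{- 2 \theta}}{3}, which equals f(\theta).
F(2) = - \frac{115}{12 e^{4}}; F(1) = - \frac{43}{12 e^{2}}.
Integral = F(2) - F(1) = - \frac{115}{12 e^{4}} + \frac{43}{12 e^{2}}.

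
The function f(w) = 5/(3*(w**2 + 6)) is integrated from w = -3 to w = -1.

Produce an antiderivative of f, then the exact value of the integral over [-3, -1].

Antiderivative: F(w) = 5*sqrt(6)*atan(sqrt(6)*w/6)/18; value = -5*sqrt(6)*atan(sqrt(6)/6)/18 + 5*sqrt(6)*atan(sqrt(6)/2)/18

Whatever form F(w) takes, F'(w) = f(w) is non-negotiable.
F(w) = 5*sqrt(6)*atan(sqrt(6)*w/6)/18 is an antiderivative of f.
Check: d/dw[5*sqrt(6)*atan(sqrt(6)*w/6)/18] = 5/(3*w**2 + 18), which equals f(w).
F(-1) = -5*sqrt(6)*atan(sqrt(6)/6)/18; F(-3) = -5*sqrt(6)*atan(sqrt(6)/2)/18.
Integral = F(-1) - F(-3) = -5*sqrt(6)*atan(sqrt(6)/6)/18 + 5*sqrt(6)*atan(sqrt(6)/2)/18.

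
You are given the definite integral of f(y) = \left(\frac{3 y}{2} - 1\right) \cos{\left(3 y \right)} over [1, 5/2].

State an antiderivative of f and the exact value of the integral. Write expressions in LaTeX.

Differentiate the proposed F(y) back; it has to land on f(y) exactly.
F(y) = \frac{y \sin{\left(3 y \right)}}{2} - \frac{\sin{\left(3 y \right)}}{3} + \frac{\cos{\left(3 y \right)}}{6} is an antiderivative of f.
Check: d/dy[\frac{y \sin{\left(3 y \right)}}{2} - \frac{\sin{\left(3 y \right)}}{3} + \frac{\cos{\left(3 y \right)}}{6}] = \frac{3 y \cos{\left(3 y \right)}}{2} - \cos{\left(3 y \right)}, which equals f(y).
F(5/2) = \frac{\cos{\left(\frac{15}{2} \right)}}{6} + \frac{11 \sin{\left(\frac{15}{2} \right)}}{12}; F(1) = \frac{\cos{\left(3 \right)}}{6} + \frac{\sin{\left(3 \right)}}{6}.
Integral = F(5/2) - F(1) = - \frac{\sin{\left(3 \right)}}{6} + \frac{\cos{\left(\frac{15}{2} \right)}}{6} - \frac{\cos{\left(3 \right)}}{6} + \frac{11 \sin{\left(\frac{15}{2} \right)}}{12}.

Antiderivative: F(y) = \frac{y \sin{\left(3 y \right)}}{2} - \frac{\sin{\left(3 y \right)}}{3} + \frac{\cos{\left(3 y \right)}}{6}; value = - \frac{\sin{\left(3 \right)}}{6} + \frac{\cos{\left(\frac{15}{2} \right)}}{6} - \frac{\cos{\left(3 \right)}}{6} + \frac{11 \sin{\left(\frac{15}{2} \right)}}{12}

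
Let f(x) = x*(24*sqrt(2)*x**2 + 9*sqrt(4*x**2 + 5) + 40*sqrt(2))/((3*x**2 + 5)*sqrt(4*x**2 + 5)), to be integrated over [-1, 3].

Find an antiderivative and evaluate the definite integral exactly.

Antiderivative: F(x) = sqrt(2)*(8*sqrt(4*x**2 + 5) + 3*sqrt(2)*log(x**2 + 5/3))/4; value = -6*sqrt(2) - 3*log(8/3)/2 + 3*log(32/3)/2 + 2*sqrt(82)

Any candidate F(x) must reproduce f(x) exactly when differentiated.
F(x) = sqrt(2)*(8*sqrt(4*x**2 + 5) + 3*sqrt(2)*log(x**2 + 5/3))/4 is an antiderivative of f.
Check: d/dx[sqrt(2)*(8*sqrt(4*x**2 + 5) + 3*sqrt(2)*log(x**2 + 5/3))/4] = (24*sqrt(2)*x**3 + 9*x*sqrt(4*x**2 + 5) + 40*sqrt(2)*x)/(3*x**2*sqrt(4*x**2 + 5) + 5*sqrt(4*x**2 + 5)), which equals f(x).
F(3) = 3*log(32/3)/2 + 2*sqrt(82); F(-1) = 3*log(8/3)/2 + 6*sqrt(2).
Integral = F(3) - F(-1) = -6*sqrt(2) - 3*log(8/3)/2 + 3*log(32/3)/2 + 2*sqrt(82).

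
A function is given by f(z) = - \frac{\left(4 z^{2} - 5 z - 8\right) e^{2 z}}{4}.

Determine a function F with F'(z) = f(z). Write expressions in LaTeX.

Recognize the product-rule pattern: f = u'v + uv' with u = - \frac{z^{2}}{2} + \frac{9 z}{8} + \frac{7}{16}, v = e^{2 z}, so integration by parts undoes it.
Check: d/dz[\frac{\left(- 8 z^{2} + 18 z + 7\right) e^{2 z}}{16}] = - z^{2} e^{2 z} + \frac{5 z e^{2 z}}{4} + 2 e^{2 z}, which equals f(z).

An antiderivative is F(z) = \frac{\left(- 8 z^{2} + 18 z + 7\right) e^{2 z}}{16}.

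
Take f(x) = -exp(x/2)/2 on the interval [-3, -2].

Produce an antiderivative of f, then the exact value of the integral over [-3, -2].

Whatever form F(x) takes, F'(x) = f(x) is non-negotiable.
F(x) = -exp(x/2) is an antiderivative of f.
Check: d/dx[-exp(x/2)] = -exp(x/2)/2 = f(x).
F(-2) = -exp(-1); F(-3) = -exp(-3/2).
Integral = F(-2) - F(-3) = -exp(-1) + exp(-3/2).

Antiderivative: F(x) = -exp(x/2); value = -exp(-1) + exp(-3/2)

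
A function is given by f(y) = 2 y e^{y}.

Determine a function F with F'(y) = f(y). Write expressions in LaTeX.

Recognize the product-rule pattern: f = u'v + uv' with u = 2 y - 2, v = e^{y}, so integration by parts undoes it.
Check: d/dy[2 y e^{y} - 2 e^{y}] = 2 y e^{y} = f(y).

An antiderivative is F(y) = 2 y e^{y} - 2 e^{y}.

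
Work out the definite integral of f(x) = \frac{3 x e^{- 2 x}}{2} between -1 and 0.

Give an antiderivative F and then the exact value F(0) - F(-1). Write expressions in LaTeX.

Recognize the product-rule pattern: f = u'v + uv' with u = - \frac{3 x}{4} - \frac{3}{8}, v = e^{- 2 x}, so integration by parts undoes it.
F(x) = \frac{3 \left(- 2 x - 1\right) e^{- 2 x}}{8} is an antiderivative of f.
Check: d/dx[\frac{3 \left(- 2 x - 1\right) e^{- 2 x}}{8}] = \frac{3 x e^{- 2 x}}{2} = f(x).
F(0) = - \frac{3}{8}; F(-1) = \frac{3 e^{2}}{8}.
Integral = F(0) - F(-1) = - \frac{3 e^{2}}{8} - \frac{3}{8}.

Antiderivative: F(x) = \frac{3 \left(- 2 x - 1\right) e^{- 2 x}}{8}; value = - \frac{3 e^{2}}{8} - \frac{3}{8}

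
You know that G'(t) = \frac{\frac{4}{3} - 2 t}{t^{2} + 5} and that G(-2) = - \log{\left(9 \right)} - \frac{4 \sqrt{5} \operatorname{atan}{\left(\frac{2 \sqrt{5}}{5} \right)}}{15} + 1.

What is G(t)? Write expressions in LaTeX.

G(t) = - \log{\left(t^{2} + 5 \right)} + \frac{4 \sqrt{5} \operatorname{atan}{\left(\frac{\sqrt{5} t}{5} \right)}}{15} + 1

Differentiate the proposed G(t) back; it has to land on the given G'(t).
A general antiderivative is - \log{\left(t^{2} + 5 \right)} + \frac{4 \sqrt{5} \operatorname{atan}{\left(\frac{\sqrt{5} t}{5} \right)}}{15} + C.
The condition gives C = - \log{\left(9 \right)} - \frac{4 \sqrt{5} \operatorname{atan}{\left(\frac{2 \sqrt{5}}{5} \right)}}{15} + 1 - (- \log{\left(9 \right)} - \frac{4 \sqrt{5} \operatorname{atan}{\left(\frac{2 \sqrt{5}}{5} \right)}}{15}) = 1.
So G(t) = - \log{\left(t^{2} + 5 \right)} + \frac{4 \sqrt{5} \operatorname{atan}{\left(\frac{\sqrt{5} t}{5} \right)}}{15} + 1.
Check: d/dt[- \log{\left(t^{2} + 5 \right)} + \frac{4 \sqrt{5} \operatorname{atan}{\left(\frac{\sqrt{5} t}{5} \right)}}{15} + 1] = \frac{4 - 6 t}{3 t^{2} + 15}, which equals G'(t).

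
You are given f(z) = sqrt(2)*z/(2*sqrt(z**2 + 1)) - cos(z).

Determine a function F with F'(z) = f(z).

An antiderivative is F(z) = sqrt(2)*sqrt(z**2 + 1)/2 - sin(z).

The integrand splits into summands that can be handled one at a time.
Check: d/dz[sqrt(2)*sqrt(z**2 + 1)/2 - sin(z)] = (sqrt(2)*z - 2*sqrt(z**2 + 1)*cos(z))/(2*sqrt(z**2 + 1)), which equals f(z).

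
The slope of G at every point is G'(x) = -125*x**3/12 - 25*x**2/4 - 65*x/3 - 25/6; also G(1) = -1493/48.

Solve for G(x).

The substitution u = -5*x**2/4 - x/2 - 5/2 works: G'(x) is exactly (dG/du)*(du/dx) for that inner function.
A general antiderivative is -5*(-5*x**2/4 - x/2 - 5/2)**2/3 + C.
The condition gives C = -1493/48 - (-1445/48) = -1.
So G(x) = (-5*(-5*x**2 - 2*x - 10)**2 - 48)/48.
Check: d/dx[(-5*(-5*x**2 - 2*x - 10)**2 - 48)/48] = -125*x**3/12 - 25*x**2/4 - 65*x/3 - 25/6 = G'(x).

G(x) = (-5*(-5*x**2 - 2*x - 10)**2 - 48)/48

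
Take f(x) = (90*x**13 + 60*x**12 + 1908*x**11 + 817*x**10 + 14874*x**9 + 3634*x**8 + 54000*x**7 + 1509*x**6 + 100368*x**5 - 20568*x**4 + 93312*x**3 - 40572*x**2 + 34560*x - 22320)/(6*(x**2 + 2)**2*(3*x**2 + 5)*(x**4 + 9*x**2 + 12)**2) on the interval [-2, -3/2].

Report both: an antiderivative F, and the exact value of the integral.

Antiderivative: F(x) = 3*x/(2*x**4/3 + 6*x**2 + 8) - 5*x/(3*x**2/2 + 3) + 5*log(x**2 + 5/3)/2 + 1/(x**2/2 + 1); value = -5*log(17/3)/2 + 316327/1948608 + 5*log(47/12)/2

A first test for any F(x): its x-derivative must equal f(x) identically.
F(x) = 3*x/(2*x**4/3 + 6*x**2 + 8) - 5*x/(3*x**2/2 + 3) + 5*log(x**2 + 5/3)/2 + 1/(x**2/2 + 1) is an antiderivative of f.
Check: d/dx[3*x/(2*x**4/3 + 6*x**2 + 8) - 5*x/(3*x**2/2 + 3) + 5*log(x**2 + 5/3)/2 + 1/(x**2/2 + 1)] = (90*x**13 + 60*x**12 + 1908*x**11 + 817*x**10 + 14874*x**9 + 3634*x**8 + 54000*x**7 + 1509*x**6 + 100368*x**5 - 20568*x**4 + 93312*x**3 - 40572*x**2 + 34560*x - 22320)/(18*x**14 + 426*x**12 + 3918*x**10 + 18174*x**8 + 46944*x**6 + 68760*x**4 + 53568*x**2 + 17280), which equals f(x).
F(-3/2) = 4960/3383 + 5*log(47/12)/2; F(-2) = 751/576 + 5*log(17/3)/2.
Integral = F(-3/2) - F(-2) = -5*log(17/3)/2 + 316327/1948608 + 5*log(47/12)/2.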